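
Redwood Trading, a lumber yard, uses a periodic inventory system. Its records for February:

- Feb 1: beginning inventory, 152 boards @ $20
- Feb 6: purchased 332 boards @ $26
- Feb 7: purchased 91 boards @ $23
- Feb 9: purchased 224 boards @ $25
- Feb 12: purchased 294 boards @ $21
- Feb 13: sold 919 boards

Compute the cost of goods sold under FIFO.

Feb 13, 919 sold [FIFO — oldest first]: 152 @ $20 + 332 @ $26 + 91 @ $23 + 224 @ $25 + 120 @ $21 = $21,885
Ending inventory: 174 @ $21 = $3,654

COGS = $21,885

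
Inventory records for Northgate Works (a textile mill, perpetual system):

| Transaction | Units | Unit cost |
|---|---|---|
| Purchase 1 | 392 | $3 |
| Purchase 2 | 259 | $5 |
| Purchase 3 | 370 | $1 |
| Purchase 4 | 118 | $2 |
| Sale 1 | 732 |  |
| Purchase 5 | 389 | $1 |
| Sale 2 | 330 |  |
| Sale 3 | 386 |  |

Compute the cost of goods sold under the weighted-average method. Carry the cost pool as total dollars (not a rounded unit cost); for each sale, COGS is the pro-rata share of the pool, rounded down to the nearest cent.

COGS = $3,316.40

After Purchase 1: 392 on hand, pool $1,176.00 (≈ $3.0000 each)
After Purchase 2: 651 on hand, pool $2,471.00 (≈ $3.7957 each)
After Purchase 3: 1021 on hand, pool $2,841.00 (≈ $2.7826 each)
After Purchase 4: 1139 on hand, pool $3,077.00 (≈ $2.7015 each)
Sale 1, sell 732: 732/1139 × $3,077.00 → $1,977.49
After Purchase 5: 796 on hand, pool $1,488.51 (≈ $1.8700 each)
Sale 2, sell 330: 330/796 × $1,488.51 → $617.09
Sale 3, sell 386: 386/466 × $871.42 → $721.82
Total COGS = $1,977.49 + $617.09 + $721.82 = $3,316.40
Ending inventory (cost pool remaining) = $149.60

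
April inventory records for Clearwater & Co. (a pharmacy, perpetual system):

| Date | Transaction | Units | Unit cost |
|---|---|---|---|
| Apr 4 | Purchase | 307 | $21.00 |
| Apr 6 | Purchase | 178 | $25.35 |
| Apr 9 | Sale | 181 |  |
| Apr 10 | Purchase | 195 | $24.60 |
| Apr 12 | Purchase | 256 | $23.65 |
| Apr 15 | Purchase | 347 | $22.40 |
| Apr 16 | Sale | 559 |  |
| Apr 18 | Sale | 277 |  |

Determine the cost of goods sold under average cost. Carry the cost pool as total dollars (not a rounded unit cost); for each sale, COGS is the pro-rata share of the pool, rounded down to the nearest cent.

After Apr 4: 307 on hand, pool $6,447.00 (≈ $21.0000 each)
After Apr 6: 485 on hand, pool $10,959.30 (≈ $22.5965 each)
Apr 9, sell 181: 181/485 × $10,959.30 → $4,089.96
After Apr 10: 499 on hand, pool $11,666.34 (≈ $23.3794 each)
After Apr 12: 755 on hand, pool $17,720.74 (≈ $23.4712 each)
After Apr 15: 1102 on hand, pool $25,493.54 (≈ $23.1339 each)
Apr 16, sell 559: 559/1102 × $25,493.54 → $12,931.84
Apr 18, sell 277: 277/543 × $12,561.70 → $6,408.08
Total COGS = $4,089.96 + $12,931.84 + $6,408.08 = $23,429.88
Ending inventory (cost pool remaining) = $6,153.62

COGS = $23,429.88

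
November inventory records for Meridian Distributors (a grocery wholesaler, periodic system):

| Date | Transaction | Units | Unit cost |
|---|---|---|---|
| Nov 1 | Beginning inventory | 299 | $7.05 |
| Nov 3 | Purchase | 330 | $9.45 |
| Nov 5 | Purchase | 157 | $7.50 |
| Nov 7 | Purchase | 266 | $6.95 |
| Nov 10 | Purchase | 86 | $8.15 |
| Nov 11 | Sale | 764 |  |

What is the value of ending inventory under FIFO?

Ending inventory = $2,714.60

Nov 11, 764 sold [FIFO — oldest first]: 299 @ $7.05 + 330 @ $9.45 + 135 @ $7.50 = $6,238.95
Ending inventory: 22 @ $7.50 + 266 @ $6.95 + 86 @ $8.15 = $2,714.60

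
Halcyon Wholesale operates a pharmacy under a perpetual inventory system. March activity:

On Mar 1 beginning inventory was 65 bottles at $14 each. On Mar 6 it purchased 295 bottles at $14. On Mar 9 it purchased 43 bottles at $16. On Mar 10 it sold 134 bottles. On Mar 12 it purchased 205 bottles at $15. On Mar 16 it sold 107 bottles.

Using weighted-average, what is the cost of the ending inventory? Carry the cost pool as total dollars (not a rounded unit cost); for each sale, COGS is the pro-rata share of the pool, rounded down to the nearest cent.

After Mar 1: 65 on hand, pool $910.00 (≈ $14.0000 each)
After Mar 6: 360 on hand, pool $5,040.00 (≈ $14.0000 each)
After Mar 9: 403 on hand, pool $5,728.00 (≈ $14.2134 each)
Mar 10, sell 134: 134/403 × $5,728.00 → $1,904.59
After Mar 12: 474 on hand, pool $6,898.41 (≈ $14.5536 each)
Mar 16, sell 107: 107/474 × $6,898.41 → $1,557.23
Total COGS = $1,904.59 + $1,557.23 = $3,461.82
Ending inventory (cost pool remaining) = $5,341.18

Ending inventory = $5,341.18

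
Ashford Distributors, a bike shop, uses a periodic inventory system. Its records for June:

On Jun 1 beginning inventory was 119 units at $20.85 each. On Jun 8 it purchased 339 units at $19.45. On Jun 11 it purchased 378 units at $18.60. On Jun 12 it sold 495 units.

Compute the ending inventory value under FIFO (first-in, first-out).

Jun 12, 495 sold [FIFO — oldest first]: 119 @ $20.85 + 339 @ $19.45 + 37 @ $18.60 = $9,762.90
Ending inventory: 341 @ $18.60 = $6,342.60
Check: goods available $16,105.50 = COGS $9,762.90 + ending $6,342.60

Ending inventory = $6,342.60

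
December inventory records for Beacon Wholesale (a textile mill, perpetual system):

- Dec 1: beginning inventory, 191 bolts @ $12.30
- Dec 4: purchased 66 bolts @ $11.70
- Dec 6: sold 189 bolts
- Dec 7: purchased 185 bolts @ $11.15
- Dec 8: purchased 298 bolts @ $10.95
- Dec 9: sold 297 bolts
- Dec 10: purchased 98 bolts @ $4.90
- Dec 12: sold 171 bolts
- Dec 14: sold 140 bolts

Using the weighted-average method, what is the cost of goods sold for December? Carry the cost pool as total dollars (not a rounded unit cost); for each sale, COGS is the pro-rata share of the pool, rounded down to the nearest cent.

After Dec 1: 191 on hand, pool $2,349.30 (≈ $12.3000 each)
After Dec 4: 257 on hand, pool $3,121.50 (≈ $12.1459 each)
Dec 6, sell 189: 189/257 × $3,121.50 → $2,295.57
After Dec 7: 253 on hand, pool $2,888.68 (≈ $11.4177 each)
After Dec 8: 551 on hand, pool $6,151.78 (≈ $11.1648 each)
Dec 9, sell 297: 297/551 × $6,151.78 → $3,315.93
After Dec 10: 352 on hand, pool $3,316.05 (≈ $9.4206 each)
Dec 12, sell 171: 171/352 × $3,316.05 → $1,610.92
Dec 14, sell 140: 140/181 × $1,705.13 → $1,318.88
Total COGS = $2,295.57 + $3,315.93 + $1,610.92 + $1,318.88 = $8,541.30
Ending inventory (cost pool remaining) = $386.25

COGS = $8,541.30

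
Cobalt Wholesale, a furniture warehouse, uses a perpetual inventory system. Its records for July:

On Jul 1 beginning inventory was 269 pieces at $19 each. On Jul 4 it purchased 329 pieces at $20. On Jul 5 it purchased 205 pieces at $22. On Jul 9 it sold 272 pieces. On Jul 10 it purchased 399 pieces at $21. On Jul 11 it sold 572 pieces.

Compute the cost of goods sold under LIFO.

Jul 9, 272 sold [LIFO — newest first]: 205 @ $22 + 67 @ $20 = $5,850
Jul 11, 572 sold [LIFO — newest first]: 399 @ $21 + 173 @ $20 = $11,839
Total COGS = $5,850 + $11,839 = $17,689
Ending inventory: 269 @ $19 + 89 @ $20 = $6,891

COGS = $17,689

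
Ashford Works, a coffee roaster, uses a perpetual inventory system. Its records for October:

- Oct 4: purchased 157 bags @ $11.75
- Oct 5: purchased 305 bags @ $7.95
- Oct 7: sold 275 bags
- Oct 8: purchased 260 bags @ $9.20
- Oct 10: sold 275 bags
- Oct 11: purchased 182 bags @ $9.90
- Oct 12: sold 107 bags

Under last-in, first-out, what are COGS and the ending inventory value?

COGS = $5,756.80; ending inventory = $2,706.50

Oct 7, 275 sold [LIFO — newest first]: 275 @ $7.95 = $2,186.25
Oct 10, 275 sold [LIFO — newest first]: 260 @ $9.20 + 15 @ $7.95 = $2,511.25
Oct 12, 107 sold [LIFO — newest first]: 107 @ $9.90 = $1,059.30
Total COGS = $2,186.25 + $2,511.25 + $1,059.30 = $5,756.80
Ending inventory: 157 @ $11.75 + 15 @ $7.95 + 75 @ $9.90 = $2,706.50
Check: goods available $8,463.30 = COGS $5,756.80 + ending $2,706.50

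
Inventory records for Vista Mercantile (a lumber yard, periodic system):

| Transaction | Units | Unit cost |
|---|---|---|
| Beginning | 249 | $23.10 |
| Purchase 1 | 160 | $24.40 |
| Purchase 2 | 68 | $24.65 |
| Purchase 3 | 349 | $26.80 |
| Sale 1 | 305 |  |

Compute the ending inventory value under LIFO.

Ending inventory = $12,511.30

Sale 1 (305) [LIFO — newest first]: 305 @ $26.80 = $8,174.00
Ending inventory: 249 @ $23.10 + 160 @ $24.40 + 68 @ $24.65 + 44 @ $26.80 = $12,511.30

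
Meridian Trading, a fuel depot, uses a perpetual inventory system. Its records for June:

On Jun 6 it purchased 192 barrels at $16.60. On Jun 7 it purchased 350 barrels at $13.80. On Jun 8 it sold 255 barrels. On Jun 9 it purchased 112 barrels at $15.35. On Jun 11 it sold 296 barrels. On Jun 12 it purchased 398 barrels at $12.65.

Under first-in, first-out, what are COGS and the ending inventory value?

COGS = $8,155.35; ending inventory = $6,615.75

Jun 8, 255 sold [FIFO — oldest first]: 192 @ $16.60 + 63 @ $13.80 = $4,056.60
Jun 11, 296 sold [FIFO — oldest first]: 287 @ $13.80 + 9 @ $15.35 = $4,098.75
Total COGS = $4,056.60 + $4,098.75 = $8,155.35
Ending inventory: 103 @ $15.35 + 398 @ $12.65 = $6,615.75
Check: goods available $14,771.10 = COGS $8,155.35 + ending $6,615.75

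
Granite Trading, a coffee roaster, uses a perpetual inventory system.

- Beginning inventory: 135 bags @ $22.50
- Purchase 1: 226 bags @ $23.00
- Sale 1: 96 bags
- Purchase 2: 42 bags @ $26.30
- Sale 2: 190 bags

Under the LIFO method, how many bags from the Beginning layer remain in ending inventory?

Sale 1 (96) [LIFO — newest first]: 96 @ $23.00 = $2,208.00
Sale 2 (190) [LIFO — newest first]: 42 @ $26.30 + 130 @ $23.00 + 18 @ $22.50 = $4,499.60
Total COGS = $2,208.00 + $4,499.60 = $6,707.60
Ending inventory: 117 @ $22.50 = $2,632.50
Check: goods available $9,340.10 = COGS $6,707.60 + ending $2,632.50

117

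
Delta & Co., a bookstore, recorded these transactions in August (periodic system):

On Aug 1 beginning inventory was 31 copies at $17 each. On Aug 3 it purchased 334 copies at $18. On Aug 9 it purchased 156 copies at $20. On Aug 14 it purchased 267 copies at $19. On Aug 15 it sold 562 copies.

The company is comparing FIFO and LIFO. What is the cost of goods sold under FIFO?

FIFO COGS: 31 @ $17 + 334 @ $18 + 156 @ $20 + 41 @ $19 = $10,438
LIFO COGS: 267 @ $19 + 156 @ $20 + 139 @ $18 = $10,695

COGS = $10,438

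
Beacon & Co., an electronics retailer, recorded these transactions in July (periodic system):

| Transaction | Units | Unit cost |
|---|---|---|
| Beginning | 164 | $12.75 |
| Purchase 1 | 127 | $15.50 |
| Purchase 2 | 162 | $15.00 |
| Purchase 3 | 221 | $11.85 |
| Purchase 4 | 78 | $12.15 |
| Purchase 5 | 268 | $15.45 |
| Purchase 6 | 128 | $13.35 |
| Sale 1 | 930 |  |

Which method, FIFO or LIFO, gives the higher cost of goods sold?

FIFO COGS: 164 @ $12.75 + 127 @ $15.50 + 162 @ $15.00 + 221 @ $11.85 + 78 @ $12.15 + 178 @ $15.45 = $12,806.15
LIFO COGS: 128 @ $13.35 + 268 @ $15.45 + 78 @ $12.15 + 221 @ $11.85 + 162 @ $15.00 + 73 @ $15.50 = $12,977.45

LIFO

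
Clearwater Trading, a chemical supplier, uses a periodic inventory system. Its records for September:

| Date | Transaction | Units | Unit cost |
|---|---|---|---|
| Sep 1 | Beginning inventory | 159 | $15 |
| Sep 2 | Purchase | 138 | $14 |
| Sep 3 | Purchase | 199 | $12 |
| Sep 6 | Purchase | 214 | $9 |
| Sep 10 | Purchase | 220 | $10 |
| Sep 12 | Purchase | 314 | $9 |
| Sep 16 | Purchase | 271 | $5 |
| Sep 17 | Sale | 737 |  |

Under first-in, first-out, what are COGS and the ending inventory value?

COGS = $8,901; ending inventory = $6,111

Sep 17, 737 sold [FIFO — oldest first]: 159 @ $15 + 138 @ $14 + 199 @ $12 + 214 @ $9 + 27 @ $10 = $8,901
Ending inventory: 193 @ $10 + 314 @ $9 + 271 @ $5 = $6,111
Check: goods available $15,012 = COGS $8,901 + ending $6,111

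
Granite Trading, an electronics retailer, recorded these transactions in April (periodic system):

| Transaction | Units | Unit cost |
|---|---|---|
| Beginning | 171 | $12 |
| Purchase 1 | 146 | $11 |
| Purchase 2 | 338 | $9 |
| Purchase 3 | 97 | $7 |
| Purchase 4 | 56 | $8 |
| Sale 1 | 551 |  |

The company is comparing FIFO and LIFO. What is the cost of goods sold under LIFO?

COGS = $4,829

FIFO COGS: 171 @ $12 + 146 @ $11 + 234 @ $9 = $5,764
LIFO COGS: 56 @ $8 + 97 @ $7 + 338 @ $9 + 60 @ $11 = $4,829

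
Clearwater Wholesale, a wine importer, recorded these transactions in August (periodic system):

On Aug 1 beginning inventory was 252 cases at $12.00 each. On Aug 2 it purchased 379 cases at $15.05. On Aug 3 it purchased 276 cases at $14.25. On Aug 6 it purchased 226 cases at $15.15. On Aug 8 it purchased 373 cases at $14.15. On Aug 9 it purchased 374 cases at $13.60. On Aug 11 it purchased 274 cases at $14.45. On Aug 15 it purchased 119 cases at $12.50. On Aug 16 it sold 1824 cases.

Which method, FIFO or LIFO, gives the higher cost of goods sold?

FIFO COGS: 252 @ $12.00 + 379 @ $15.05 + 276 @ $14.25 + 226 @ $15.15 + 373 @ $14.15 + 318 @ $13.60 = $25,687.60
LIFO COGS: 119 @ $12.50 + 274 @ $14.45 + 374 @ $13.60 + 373 @ $14.15 + 226 @ $15.15 + 276 @ $14.25 + 182 @ $15.05 = $25,907.15

LIFO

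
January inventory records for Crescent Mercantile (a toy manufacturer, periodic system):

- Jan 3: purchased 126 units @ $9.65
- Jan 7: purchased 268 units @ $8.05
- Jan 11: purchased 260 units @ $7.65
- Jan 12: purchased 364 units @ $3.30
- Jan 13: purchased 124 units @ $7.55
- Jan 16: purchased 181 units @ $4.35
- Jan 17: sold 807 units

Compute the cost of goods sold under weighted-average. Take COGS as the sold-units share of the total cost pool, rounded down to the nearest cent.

Jan 17, sell 807: 807/1323 × $8,287.05 → $5,054.91
Ending inventory (cost pool remaining) = $3,232.14

COGS = $5,054.91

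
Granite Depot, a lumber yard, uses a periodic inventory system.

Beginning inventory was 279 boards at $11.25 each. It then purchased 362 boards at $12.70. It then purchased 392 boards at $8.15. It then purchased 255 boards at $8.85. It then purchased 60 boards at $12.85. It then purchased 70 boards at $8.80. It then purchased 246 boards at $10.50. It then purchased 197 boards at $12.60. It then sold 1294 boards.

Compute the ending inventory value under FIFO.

Sale 1 (1294) [FIFO — oldest first]: 279 @ $11.25 + 362 @ $12.70 + 392 @ $8.15 + 255 @ $8.85 + 6 @ $12.85 = $13,264.80
Ending inventory: 54 @ $12.85 + 70 @ $8.80 + 246 @ $10.50 + 197 @ $12.60 = $6,375.10
Check: goods available $19,639.90 = COGS $13,264.80 + ending $6,375.10

Ending inventory = $6,375.10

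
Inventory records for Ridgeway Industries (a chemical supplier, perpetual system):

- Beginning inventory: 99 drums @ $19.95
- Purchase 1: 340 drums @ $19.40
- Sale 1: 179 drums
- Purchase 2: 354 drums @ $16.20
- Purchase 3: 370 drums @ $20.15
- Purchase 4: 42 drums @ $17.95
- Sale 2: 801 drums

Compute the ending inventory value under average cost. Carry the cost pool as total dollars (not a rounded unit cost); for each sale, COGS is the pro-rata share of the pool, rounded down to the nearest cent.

After Beginning: 99 on hand, pool $1,975.05 (≈ $19.9500 each)
After Purchase 1: 439 on hand, pool $8,571.05 (≈ $19.5240 each)
Sale 1, sell 179: 179/439 × $8,571.05 → $3,494.80
After Purchase 2: 614 on hand, pool $10,811.05 (≈ $17.6076 each)
After Purchase 3: 984 on hand, pool $18,266.55 (≈ $18.5636 each)
After Purchase 4: 1026 on hand, pool $19,020.45 (≈ $18.5385 each)
Sale 2, sell 801: 801/1026 × $19,020.45 → $14,849.29
Total COGS = $3,494.80 + $14,849.29 = $18,344.09
Ending inventory (cost pool remaining) = $4,171.16
Check: goods available $22,515.25 = COGS $18,344.09 + ending $4,171.16

Ending inventory = $4,171.16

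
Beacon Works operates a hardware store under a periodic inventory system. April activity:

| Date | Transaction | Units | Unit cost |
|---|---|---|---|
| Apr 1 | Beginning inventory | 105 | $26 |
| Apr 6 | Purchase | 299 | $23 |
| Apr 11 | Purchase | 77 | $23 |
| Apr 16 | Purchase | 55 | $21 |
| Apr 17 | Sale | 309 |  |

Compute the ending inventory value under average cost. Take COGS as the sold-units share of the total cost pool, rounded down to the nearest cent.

Apr 17, sell 309: 309/536 × $12,533.00 → $7,225.18
Ending inventory (cost pool remaining) = $5,307.82

Ending inventory = $5,307.82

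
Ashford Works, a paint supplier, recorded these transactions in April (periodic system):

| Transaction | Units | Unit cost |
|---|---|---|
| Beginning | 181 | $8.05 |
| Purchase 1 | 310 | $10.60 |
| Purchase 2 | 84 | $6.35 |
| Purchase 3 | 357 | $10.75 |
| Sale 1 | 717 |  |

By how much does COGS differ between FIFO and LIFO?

FIFO COGS: 181 @ $8.05 + 310 @ $10.60 + 84 @ $6.35 + 142 @ $10.75 = $6,802.95
LIFO COGS: 357 @ $10.75 + 84 @ $6.35 + 276 @ $10.60 = $7,296.75
Difference = |$6,802.95 − $7,296.75| = $493.80

$493.80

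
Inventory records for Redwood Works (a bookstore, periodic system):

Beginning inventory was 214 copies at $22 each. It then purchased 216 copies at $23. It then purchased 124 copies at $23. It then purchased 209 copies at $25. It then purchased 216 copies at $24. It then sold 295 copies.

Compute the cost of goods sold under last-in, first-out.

Sale 1 (295) [LIFO — newest first]: 216 @ $24 + 79 @ $25 = $7,159
Ending inventory: 214 @ $22 + 216 @ $23 + 124 @ $23 + 130 @ $25 = $15,778

COGS = $7,159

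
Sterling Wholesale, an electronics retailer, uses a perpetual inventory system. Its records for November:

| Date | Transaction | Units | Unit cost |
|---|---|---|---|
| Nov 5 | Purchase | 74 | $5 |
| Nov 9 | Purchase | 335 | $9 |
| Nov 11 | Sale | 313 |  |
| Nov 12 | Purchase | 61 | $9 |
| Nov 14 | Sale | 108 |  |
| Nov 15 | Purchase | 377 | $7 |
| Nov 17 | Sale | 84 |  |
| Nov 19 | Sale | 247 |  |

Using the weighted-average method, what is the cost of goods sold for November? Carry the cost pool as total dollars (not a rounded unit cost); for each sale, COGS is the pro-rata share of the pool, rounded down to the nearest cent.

COGS = $5,890.97

After Nov 5: 74 on hand, pool $370.00 (≈ $5.0000 each)
After Nov 9: 409 on hand, pool $3,385.00 (≈ $8.2763 each)
Nov 11, sell 313: 313/409 × $3,385.00 → $2,590.47
After Nov 12: 157 on hand, pool $1,343.53 (≈ $8.5575 each)
Nov 14, sell 108: 108/157 × $1,343.53 → $924.21
After Nov 15: 426 on hand, pool $3,058.32 (≈ $7.1792 each)
Nov 17, sell 84: 84/426 × $3,058.32 → $603.04
Nov 19, sell 247: 247/342 × $2,455.28 → $1,773.25
Total COGS = $2,590.47 + $924.21 + $603.04 + $1,773.25 = $5,890.97
Ending inventory (cost pool remaining) = $682.03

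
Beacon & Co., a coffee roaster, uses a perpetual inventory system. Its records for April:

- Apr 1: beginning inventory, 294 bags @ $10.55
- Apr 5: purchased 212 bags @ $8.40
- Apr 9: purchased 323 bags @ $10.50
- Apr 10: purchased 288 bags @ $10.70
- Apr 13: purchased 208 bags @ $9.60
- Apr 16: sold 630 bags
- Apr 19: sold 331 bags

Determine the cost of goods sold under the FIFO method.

Apr 16, 630 sold [FIFO — oldest first]: 294 @ $10.55 + 212 @ $8.40 + 124 @ $10.50 = $6,184.50
Apr 19, 331 sold [FIFO — oldest first]: 199 @ $10.50 + 132 @ $10.70 = $3,501.90
Total COGS = $6,184.50 + $3,501.90 = $9,686.40
Ending inventory: 156 @ $10.70 + 208 @ $9.60 = $3,666.00

COGS = $9,686.40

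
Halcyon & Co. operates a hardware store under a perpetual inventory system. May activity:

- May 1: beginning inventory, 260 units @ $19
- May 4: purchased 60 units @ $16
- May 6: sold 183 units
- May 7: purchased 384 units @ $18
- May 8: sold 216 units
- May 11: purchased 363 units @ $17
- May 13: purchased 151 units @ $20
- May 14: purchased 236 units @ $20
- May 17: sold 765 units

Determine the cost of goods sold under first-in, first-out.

COGS = $20,923

May 6, 183 sold [FIFO — oldest first]: 183 @ $19 = $3,477
May 8, 216 sold [FIFO — oldest first]: 77 @ $19 + 60 @ $16 + 79 @ $18 = $3,845
May 17, 765 sold [FIFO — oldest first]: 305 @ $18 + 363 @ $17 + 97 @ $20 = $13,601
Total COGS = $3,477 + $3,845 + $13,601 = $20,923
Ending inventory: 54 @ $20 + 236 @ $20 = $5,800
Check: goods available $26,723 = COGS $20,923 + ending $5,800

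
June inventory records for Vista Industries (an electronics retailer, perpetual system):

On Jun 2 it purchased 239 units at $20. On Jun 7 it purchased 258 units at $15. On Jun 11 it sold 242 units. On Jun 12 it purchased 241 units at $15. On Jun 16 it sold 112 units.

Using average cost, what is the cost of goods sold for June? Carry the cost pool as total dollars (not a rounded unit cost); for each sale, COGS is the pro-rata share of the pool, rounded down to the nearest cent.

After Jun 2: 239 on hand, pool $4,780.00 (≈ $20.0000 each)
After Jun 7: 497 on hand, pool $8,650.00 (≈ $17.4044 each)
Jun 11, sell 242: 242/497 × $8,650.00 → $4,211.87
After Jun 12: 496 on hand, pool $8,053.13 (≈ $16.2361 each)
Jun 16, sell 112: 112/496 × $8,053.13 → $1,818.44
Total COGS = $4,211.87 + $1,818.44 = $6,030.31
Ending inventory (cost pool remaining) = $6,234.69

COGS = $6,030.31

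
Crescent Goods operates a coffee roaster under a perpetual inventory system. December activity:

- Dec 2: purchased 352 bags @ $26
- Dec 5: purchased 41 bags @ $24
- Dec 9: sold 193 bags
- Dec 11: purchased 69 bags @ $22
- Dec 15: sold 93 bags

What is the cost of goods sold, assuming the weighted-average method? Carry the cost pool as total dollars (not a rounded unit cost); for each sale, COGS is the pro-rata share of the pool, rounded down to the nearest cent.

After Dec 2: 352 on hand, pool $9,152.00 (≈ $26.0000 each)
After Dec 5: 393 on hand, pool $10,136.00 (≈ $25.7913 each)
Dec 9, sell 193: 193/393 × $10,136.00 → $4,977.73
After Dec 11: 269 on hand, pool $6,676.27 (≈ $24.8188 each)
Dec 15, sell 93: 93/269 × $6,676.27 → $2,308.15
Total COGS = $4,977.73 + $2,308.15 = $7,285.88
Ending inventory (cost pool remaining) = $4,368.12

COGS = $7,285.88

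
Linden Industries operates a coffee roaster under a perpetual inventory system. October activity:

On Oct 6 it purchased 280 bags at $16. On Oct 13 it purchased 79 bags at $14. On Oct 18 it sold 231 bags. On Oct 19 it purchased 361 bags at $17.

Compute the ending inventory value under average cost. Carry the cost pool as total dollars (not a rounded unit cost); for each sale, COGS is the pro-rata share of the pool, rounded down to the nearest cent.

Ending inventory = $8,128.67

After Oct 6: 280 on hand, pool $4,480.00 (≈ $16.0000 each)
After Oct 13: 359 on hand, pool $5,586.00 (≈ $15.5599 each)
Oct 18, sell 231: 231/359 × $5,586.00 → $3,594.33
After Oct 19: 489 on hand, pool $8,128.67 (≈ $16.6230 each)
Ending inventory (cost pool remaining) = $8,128.67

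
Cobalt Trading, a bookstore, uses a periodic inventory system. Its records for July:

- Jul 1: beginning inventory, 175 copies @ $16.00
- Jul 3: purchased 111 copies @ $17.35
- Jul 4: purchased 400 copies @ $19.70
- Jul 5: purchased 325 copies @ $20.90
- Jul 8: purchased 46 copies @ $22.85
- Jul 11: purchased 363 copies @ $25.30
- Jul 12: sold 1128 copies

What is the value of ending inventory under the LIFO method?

Jul 12, 1128 sold [LIFO — newest first]: 363 @ $25.30 + 46 @ $22.85 + 325 @ $20.90 + 394 @ $19.70 = $24,789.30
Ending inventory: 175 @ $16.00 + 111 @ $17.35 + 6 @ $19.70 = $4,844.05
Check: goods available $29,633.35 = COGS $24,789.30 + ending $4,844.05

Ending inventory = $4,844.05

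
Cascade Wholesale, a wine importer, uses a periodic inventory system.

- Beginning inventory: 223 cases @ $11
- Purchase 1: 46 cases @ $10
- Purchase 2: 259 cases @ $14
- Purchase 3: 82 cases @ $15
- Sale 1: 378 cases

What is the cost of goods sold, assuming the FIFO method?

COGS = $4,439

Sale 1 (378) [FIFO — oldest first]: 223 @ $11 + 46 @ $10 + 109 @ $14 = $4,439
Ending inventory: 150 @ $14 + 82 @ $15 = $3,330
Check: goods available $7,769 = COGS $4,439 + ending $3,330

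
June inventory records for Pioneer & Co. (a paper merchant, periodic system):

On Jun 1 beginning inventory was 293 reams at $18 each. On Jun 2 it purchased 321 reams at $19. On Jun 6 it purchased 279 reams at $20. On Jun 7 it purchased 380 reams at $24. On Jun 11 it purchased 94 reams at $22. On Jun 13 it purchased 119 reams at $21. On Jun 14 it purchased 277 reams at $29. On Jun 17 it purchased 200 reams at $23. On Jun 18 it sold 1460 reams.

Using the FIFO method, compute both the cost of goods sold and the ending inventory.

Jun 18, 1460 sold [FIFO — oldest first]: 293 @ $18 + 321 @ $19 + 279 @ $20 + 380 @ $24 + 94 @ $22 + 93 @ $21 = $30,094
Ending inventory: 26 @ $21 + 277 @ $29 + 200 @ $23 = $13,179

COGS = $30,094; ending inventory = $13,179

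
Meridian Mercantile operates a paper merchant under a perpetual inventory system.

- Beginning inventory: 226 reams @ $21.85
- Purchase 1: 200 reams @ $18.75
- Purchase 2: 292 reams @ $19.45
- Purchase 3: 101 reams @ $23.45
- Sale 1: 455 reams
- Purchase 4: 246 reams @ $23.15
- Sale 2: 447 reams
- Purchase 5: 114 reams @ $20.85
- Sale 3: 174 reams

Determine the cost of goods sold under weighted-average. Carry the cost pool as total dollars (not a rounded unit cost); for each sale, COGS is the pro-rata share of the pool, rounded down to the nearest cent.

After Beginning: 226 on hand, pool $4,938.10 (≈ $21.8500 each)
After Purchase 1: 426 on hand, pool $8,688.10 (≈ $20.3946 each)
After Purchase 2: 718 on hand, pool $14,367.50 (≈ $20.0104 each)
After Purchase 3: 819 on hand, pool $16,735.95 (≈ $20.4346 each)
Sale 1, sell 455: 455/819 × $16,735.95 → $9,297.75
After Purchase 4: 610 on hand, pool $13,133.10 (≈ $21.5297 each)
Sale 2, sell 447: 447/610 × $13,133.10 → $9,623.76
After Purchase 5: 277 on hand, pool $5,886.24 (≈ $21.2500 each)
Sale 3, sell 174: 174/277 × $5,886.24 → $3,697.49
Total COGS = $9,297.75 + $9,623.76 + $3,697.49 = $22,619.00
Ending inventory (cost pool remaining) = $2,188.75

COGS = $22,619.00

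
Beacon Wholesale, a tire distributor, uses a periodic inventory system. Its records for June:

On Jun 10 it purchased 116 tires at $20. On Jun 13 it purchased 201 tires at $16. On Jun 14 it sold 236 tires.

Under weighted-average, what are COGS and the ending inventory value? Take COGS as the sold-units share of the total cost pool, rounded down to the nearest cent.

COGS = $4,121.43; ending inventory = $1,414.57

Jun 14, sell 236: 236/317 × $5,536.00 → $4,121.43
Ending inventory (cost pool remaining) = $1,414.57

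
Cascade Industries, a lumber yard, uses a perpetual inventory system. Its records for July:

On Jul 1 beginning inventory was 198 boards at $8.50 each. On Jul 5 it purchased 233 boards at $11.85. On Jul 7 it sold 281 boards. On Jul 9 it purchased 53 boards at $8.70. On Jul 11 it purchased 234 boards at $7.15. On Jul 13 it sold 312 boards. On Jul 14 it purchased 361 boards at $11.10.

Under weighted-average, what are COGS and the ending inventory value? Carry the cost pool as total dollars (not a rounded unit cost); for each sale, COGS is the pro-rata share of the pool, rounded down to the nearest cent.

COGS = $5,525.37; ending inventory = $5,059.98

After Jul 1: 198 on hand, pool $1,683.00 (≈ $8.5000 each)
After Jul 5: 431 on hand, pool $4,444.05 (≈ $10.3110 each)
Jul 7, sell 281: 281/431 × $4,444.05 → $2,897.39
After Jul 9: 203 on hand, pool $2,007.76 (≈ $9.8904 each)
After Jul 11: 437 on hand, pool $3,680.86 (≈ $8.4230 each)
Jul 13, sell 312: 312/437 × $3,680.86 → $2,627.98
After Jul 14: 486 on hand, pool $5,059.98 (≈ $10.4115 each)
Total COGS = $2,897.39 + $2,627.98 = $5,525.37
Ending inventory (cost pool remaining) = $5,059.98
Check: goods available $10,585.35 = COGS $5,525.37 + ending $5,059.98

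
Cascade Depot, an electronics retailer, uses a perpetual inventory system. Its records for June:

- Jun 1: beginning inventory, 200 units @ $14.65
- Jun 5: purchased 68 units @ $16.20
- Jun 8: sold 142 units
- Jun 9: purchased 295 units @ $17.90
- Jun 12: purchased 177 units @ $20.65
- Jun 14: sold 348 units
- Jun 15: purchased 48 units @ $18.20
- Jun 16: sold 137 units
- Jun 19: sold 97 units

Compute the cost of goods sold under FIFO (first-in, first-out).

Jun 8, 142 sold [FIFO — oldest first]: 142 @ $14.65 = $2,080.30
Jun 14, 348 sold [FIFO — oldest first]: 58 @ $14.65 + 68 @ $16.20 + 222 @ $17.90 = $5,925.10
Jun 16, 137 sold [FIFO — oldest first]: 73 @ $17.90 + 64 @ $20.65 = $2,628.30
Jun 19, 97 sold [FIFO — oldest first]: 97 @ $20.65 = $2,003.05
Total COGS = $2,080.30 + $5,925.10 + $2,628.30 + $2,003.05 = $12,636.75
Ending inventory: 16 @ $20.65 + 48 @ $18.20 = $1,204.00

COGS = $12,636.75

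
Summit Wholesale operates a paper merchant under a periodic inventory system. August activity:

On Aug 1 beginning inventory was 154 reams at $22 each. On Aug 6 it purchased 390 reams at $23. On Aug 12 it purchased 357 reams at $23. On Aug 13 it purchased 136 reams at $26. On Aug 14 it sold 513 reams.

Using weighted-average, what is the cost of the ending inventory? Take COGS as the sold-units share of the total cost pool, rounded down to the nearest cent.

Ending inventory = $12,180.35

Aug 14, sell 513: 513/1037 × $24,105.00 → $11,924.65
Ending inventory (cost pool remaining) = $12,180.35
Check: goods available $24,105.00 = COGS $11,924.65 + ending $12,180.35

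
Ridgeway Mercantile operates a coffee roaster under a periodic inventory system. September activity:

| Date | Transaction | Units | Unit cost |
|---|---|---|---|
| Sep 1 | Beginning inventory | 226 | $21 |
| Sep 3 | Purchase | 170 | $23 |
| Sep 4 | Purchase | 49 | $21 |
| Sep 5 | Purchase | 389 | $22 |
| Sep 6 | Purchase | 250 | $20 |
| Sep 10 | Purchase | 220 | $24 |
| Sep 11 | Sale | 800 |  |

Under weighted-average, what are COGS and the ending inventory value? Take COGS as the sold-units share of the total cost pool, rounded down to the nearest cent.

Sep 11, sell 800: 800/1304 × $28,523.00 → $17,498.77
Ending inventory (cost pool remaining) = $11,024.23
Check: goods available $28,523.00 = COGS $17,498.77 + ending $11,024.23

COGS = $17,498.77; ending inventory = $11,024.23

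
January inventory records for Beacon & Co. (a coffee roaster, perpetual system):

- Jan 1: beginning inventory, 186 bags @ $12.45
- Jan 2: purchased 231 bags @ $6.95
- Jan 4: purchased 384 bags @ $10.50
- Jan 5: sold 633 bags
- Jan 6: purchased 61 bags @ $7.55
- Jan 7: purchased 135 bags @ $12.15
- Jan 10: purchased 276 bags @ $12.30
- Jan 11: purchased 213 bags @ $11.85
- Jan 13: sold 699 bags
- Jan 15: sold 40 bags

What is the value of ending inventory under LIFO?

Ending inventory = $1,419.30

Jan 5, 633 sold [LIFO — newest first]: 384 @ $10.50 + 231 @ $6.95 + 18 @ $12.45 = $5,861.55
Jan 13, 699 sold [LIFO — newest first]: 213 @ $11.85 + 276 @ $12.30 + 135 @ $12.15 + 61 @ $7.55 + 14 @ $12.45 = $8,193.95
Jan 15, 40 sold [LIFO — newest first]: 40 @ $12.45 = $498.00
Total COGS = $5,861.55 + $8,193.95 + $498.00 = $14,553.50
Ending inventory: 114 @ $12.45 = $1,419.30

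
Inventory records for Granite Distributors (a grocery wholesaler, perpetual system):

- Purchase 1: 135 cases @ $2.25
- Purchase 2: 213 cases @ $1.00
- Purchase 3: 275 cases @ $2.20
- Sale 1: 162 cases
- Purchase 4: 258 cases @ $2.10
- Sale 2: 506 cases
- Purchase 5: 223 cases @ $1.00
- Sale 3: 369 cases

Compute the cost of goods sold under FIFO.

COGS = $1,819.55

Sale 1 (162) [FIFO — oldest first]: 135 @ $2.25 + 27 @ $1.00 = $330.75
Sale 2 (506) [FIFO — oldest first]: 186 @ $1.00 + 275 @ $2.20 + 45 @ $2.10 = $885.50
Sale 3 (369) [FIFO — oldest first]: 213 @ $2.10 + 156 @ $1.00 = $603.30
Total COGS = $330.75 + $885.50 + $603.30 = $1,819.55
Ending inventory: 67 @ $1.00 = $67.00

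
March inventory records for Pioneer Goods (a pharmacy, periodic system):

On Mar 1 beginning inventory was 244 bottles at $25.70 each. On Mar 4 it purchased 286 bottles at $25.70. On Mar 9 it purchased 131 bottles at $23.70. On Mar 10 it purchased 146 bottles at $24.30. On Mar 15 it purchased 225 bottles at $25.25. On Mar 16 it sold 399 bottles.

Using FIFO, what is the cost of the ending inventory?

Ending inventory = $15,700.45

Mar 16, 399 sold [FIFO — oldest first]: 244 @ $25.70 + 155 @ $25.70 = $10,254.30
Ending inventory: 131 @ $25.70 + 131 @ $23.70 + 146 @ $24.30 + 225 @ $25.25 = $15,700.45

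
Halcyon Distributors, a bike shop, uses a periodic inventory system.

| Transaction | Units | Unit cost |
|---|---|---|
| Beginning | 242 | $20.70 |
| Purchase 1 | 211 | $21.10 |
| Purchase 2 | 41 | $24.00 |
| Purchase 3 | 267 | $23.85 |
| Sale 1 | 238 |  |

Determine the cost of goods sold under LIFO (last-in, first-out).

COGS = $5,676.30

Sale 1 (238) [LIFO — newest first]: 238 @ $23.85 = $5,676.30
Ending inventory: 242 @ $20.70 + 211 @ $21.10 + 41 @ $24.00 + 29 @ $23.85 = $11,137.15
Check: goods available $16,813.45 = COGS $5,676.30 + ending $11,137.15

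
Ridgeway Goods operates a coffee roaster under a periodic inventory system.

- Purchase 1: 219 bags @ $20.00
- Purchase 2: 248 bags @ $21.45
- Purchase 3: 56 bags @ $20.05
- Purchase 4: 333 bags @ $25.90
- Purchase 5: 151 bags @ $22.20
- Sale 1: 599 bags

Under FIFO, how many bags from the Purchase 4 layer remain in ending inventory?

Sale 1 (599) [FIFO — oldest first]: 219 @ $20.00 + 248 @ $21.45 + 56 @ $20.05 + 76 @ $25.90 = $12,790.80
Ending inventory: 257 @ $25.90 + 151 @ $22.20 = $10,008.50
Check: goods available $22,799.30 = COGS $12,790.80 + ending $10,008.50

257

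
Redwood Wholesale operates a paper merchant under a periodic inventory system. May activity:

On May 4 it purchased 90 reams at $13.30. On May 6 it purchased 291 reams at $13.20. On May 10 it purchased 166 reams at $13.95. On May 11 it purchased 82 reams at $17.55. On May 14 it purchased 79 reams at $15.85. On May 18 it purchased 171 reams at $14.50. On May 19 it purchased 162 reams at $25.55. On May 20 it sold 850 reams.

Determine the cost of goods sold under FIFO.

May 20, 850 sold [FIFO — oldest first]: 90 @ $13.30 + 291 @ $13.20 + 166 @ $13.95 + 82 @ $17.55 + 79 @ $15.85 + 142 @ $14.50 = $12,104.15
Ending inventory: 29 @ $14.50 + 162 @ $25.55 = $4,559.60
Check: goods available $16,663.75 = COGS $12,104.15 + ending $4,559.60

COGS = $12,104.15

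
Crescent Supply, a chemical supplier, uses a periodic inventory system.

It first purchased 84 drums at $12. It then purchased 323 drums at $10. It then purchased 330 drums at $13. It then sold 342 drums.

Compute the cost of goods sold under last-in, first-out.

Sale 1 (342) [LIFO — newest first]: 330 @ $13 + 12 @ $10 = $4,410
Ending inventory: 84 @ $12 + 311 @ $10 = $4,118

COGS = $4,410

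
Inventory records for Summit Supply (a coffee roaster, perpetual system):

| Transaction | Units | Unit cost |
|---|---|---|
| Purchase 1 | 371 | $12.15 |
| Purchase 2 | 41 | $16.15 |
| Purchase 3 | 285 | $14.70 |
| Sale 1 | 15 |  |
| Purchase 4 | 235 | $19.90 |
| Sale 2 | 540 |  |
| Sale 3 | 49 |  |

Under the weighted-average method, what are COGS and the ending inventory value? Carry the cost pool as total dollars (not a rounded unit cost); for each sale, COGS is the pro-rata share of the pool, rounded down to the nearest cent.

After Purchase 1: 371 on hand, pool $4,507.65 (≈ $12.1500 each)
After Purchase 2: 412 on hand, pool $5,169.80 (≈ $12.5481 each)
After Purchase 3: 697 on hand, pool $9,359.30 (≈ $13.4280 each)
Sale 1, sell 15: 15/697 × $9,359.30 → $201.41
After Purchase 4: 917 on hand, pool $13,834.39 (≈ $15.0866 each)
Sale 2, sell 540: 540/917 × $13,834.39 → $8,146.75
Sale 3, sell 49: 49/377 × $5,687.64 → $739.24
Total COGS = $201.41 + $8,146.75 + $739.24 = $9,087.40
Ending inventory (cost pool remaining) = $4,948.40

COGS = $9,087.40; ending inventory = $4,948.40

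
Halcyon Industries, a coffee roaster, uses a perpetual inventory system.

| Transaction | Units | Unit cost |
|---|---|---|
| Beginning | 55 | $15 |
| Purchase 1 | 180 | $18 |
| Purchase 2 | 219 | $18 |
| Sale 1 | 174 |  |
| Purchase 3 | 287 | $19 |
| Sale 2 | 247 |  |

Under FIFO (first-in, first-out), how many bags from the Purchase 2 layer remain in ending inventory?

33

Sale 1 (174) [FIFO — oldest first]: 55 @ $15 + 119 @ $18 = $2,967
Sale 2 (247) [FIFO — oldest first]: 61 @ $18 + 186 @ $18 = $4,446
Total COGS = $2,967 + $4,446 = $7,413
Ending inventory: 33 @ $18 + 287 @ $19 = $6,047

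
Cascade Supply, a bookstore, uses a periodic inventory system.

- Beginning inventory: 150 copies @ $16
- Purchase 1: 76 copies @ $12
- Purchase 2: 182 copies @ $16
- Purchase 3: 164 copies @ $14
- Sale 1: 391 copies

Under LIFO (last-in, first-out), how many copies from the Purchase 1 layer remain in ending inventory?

31

Sale 1 (391) [LIFO — newest first]: 164 @ $14 + 182 @ $16 + 45 @ $12 = $5,748
Ending inventory: 150 @ $16 + 31 @ $12 = $2,772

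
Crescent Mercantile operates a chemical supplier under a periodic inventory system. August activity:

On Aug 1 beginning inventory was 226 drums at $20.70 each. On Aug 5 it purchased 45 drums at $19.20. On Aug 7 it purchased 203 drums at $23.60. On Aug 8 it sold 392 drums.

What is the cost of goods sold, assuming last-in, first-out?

COGS = $8,635.60

Aug 8, 392 sold [LIFO — newest first]: 203 @ $23.60 + 45 @ $19.20 + 144 @ $20.70 = $8,635.60
Ending inventory: 82 @ $20.70 = $1,697.40
Check: goods available $10,333.00 = COGS $8,635.60 + ending $1,697.40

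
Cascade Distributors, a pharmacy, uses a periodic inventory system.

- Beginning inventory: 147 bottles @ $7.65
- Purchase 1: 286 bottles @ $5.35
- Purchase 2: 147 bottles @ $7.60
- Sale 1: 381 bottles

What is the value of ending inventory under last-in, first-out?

Ending inventory = $1,402.75

Sale 1 (381) [LIFO — newest first]: 147 @ $7.60 + 234 @ $5.35 = $2,369.10
Ending inventory: 147 @ $7.65 + 52 @ $5.35 = $1,402.75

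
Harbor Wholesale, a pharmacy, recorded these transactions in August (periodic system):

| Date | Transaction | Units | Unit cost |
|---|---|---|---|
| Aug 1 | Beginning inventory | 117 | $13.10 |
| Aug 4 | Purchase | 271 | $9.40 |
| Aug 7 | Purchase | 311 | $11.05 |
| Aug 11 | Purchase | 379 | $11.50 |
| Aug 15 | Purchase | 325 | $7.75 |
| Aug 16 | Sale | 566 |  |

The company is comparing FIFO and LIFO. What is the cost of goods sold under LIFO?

FIFO COGS: 117 @ $13.10 + 271 @ $9.40 + 178 @ $11.05 = $6,047.00
LIFO COGS: 325 @ $7.75 + 241 @ $11.50 = $5,290.25

COGS = $5,290.25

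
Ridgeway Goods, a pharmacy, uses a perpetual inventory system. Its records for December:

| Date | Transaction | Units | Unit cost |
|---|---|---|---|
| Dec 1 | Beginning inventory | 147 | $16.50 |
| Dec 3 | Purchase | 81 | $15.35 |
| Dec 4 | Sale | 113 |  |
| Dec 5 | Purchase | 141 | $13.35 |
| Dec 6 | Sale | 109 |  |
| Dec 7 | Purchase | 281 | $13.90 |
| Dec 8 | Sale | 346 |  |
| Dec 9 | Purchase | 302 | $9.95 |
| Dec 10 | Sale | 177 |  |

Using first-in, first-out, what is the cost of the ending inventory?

Ending inventory = $2,059.65

Dec 4, 113 sold [FIFO — oldest first]: 113 @ $16.50 = $1,864.50
Dec 6, 109 sold [FIFO — oldest first]: 34 @ $16.50 + 75 @ $15.35 = $1,712.25
Dec 8, 346 sold [FIFO — oldest first]: 6 @ $15.35 + 141 @ $13.35 + 199 @ $13.90 = $4,740.55
Dec 10, 177 sold [FIFO — oldest first]: 82 @ $13.90 + 95 @ $9.95 = $2,085.05
Total COGS = $1,864.50 + $1,712.25 + $4,740.55 + $2,085.05 = $10,402.35
Ending inventory: 207 @ $9.95 = $2,059.65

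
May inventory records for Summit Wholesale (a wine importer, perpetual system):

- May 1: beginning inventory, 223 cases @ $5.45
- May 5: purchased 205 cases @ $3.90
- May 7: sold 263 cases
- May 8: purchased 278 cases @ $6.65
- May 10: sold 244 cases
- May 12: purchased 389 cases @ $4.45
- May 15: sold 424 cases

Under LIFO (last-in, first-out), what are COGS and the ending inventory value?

COGS = $4,700.80; ending inventory = $893.80

May 7, 263 sold [LIFO — newest first]: 205 @ $3.90 + 58 @ $5.45 = $1,115.60
May 10, 244 sold [LIFO — newest first]: 244 @ $6.65 = $1,622.60
May 15, 424 sold [LIFO — newest first]: 389 @ $4.45 + 34 @ $6.65 + 1 @ $5.45 = $1,962.60
Total COGS = $1,115.60 + $1,622.60 + $1,962.60 = $4,700.80
Ending inventory: 164 @ $5.45 = $893.80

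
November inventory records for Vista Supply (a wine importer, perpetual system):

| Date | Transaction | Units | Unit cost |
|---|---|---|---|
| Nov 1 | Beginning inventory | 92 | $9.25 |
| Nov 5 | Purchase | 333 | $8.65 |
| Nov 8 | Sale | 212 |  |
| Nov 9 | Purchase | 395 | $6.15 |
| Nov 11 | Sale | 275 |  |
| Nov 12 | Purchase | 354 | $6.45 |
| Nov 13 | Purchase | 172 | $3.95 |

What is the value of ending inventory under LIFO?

Ending inventory = $5,598.35

Nov 8, 212 sold [LIFO — newest first]: 212 @ $8.65 = $1,833.80
Nov 11, 275 sold [LIFO — newest first]: 275 @ $6.15 = $1,691.25
Total COGS = $1,833.80 + $1,691.25 = $3,525.05
Ending inventory: 92 @ $9.25 + 121 @ $8.65 + 120 @ $6.15 + 354 @ $6.45 + 172 @ $3.95 = $5,598.35
Check: goods available $9,123.40 = COGS $3,525.05 + ending $5,598.35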